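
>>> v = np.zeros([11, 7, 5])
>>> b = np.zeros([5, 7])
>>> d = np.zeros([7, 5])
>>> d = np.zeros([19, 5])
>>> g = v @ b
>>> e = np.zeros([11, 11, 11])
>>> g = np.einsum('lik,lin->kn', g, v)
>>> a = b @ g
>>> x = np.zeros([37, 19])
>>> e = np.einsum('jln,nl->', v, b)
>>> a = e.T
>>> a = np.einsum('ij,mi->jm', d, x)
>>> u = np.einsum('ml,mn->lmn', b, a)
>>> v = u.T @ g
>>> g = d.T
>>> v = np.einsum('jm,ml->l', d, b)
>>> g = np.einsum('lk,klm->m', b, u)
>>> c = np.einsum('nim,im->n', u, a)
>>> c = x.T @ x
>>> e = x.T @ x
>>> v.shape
(7,)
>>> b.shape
(5, 7)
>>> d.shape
(19, 5)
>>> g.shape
(37,)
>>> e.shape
(19, 19)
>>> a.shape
(5, 37)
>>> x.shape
(37, 19)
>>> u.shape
(7, 5, 37)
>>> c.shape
(19, 19)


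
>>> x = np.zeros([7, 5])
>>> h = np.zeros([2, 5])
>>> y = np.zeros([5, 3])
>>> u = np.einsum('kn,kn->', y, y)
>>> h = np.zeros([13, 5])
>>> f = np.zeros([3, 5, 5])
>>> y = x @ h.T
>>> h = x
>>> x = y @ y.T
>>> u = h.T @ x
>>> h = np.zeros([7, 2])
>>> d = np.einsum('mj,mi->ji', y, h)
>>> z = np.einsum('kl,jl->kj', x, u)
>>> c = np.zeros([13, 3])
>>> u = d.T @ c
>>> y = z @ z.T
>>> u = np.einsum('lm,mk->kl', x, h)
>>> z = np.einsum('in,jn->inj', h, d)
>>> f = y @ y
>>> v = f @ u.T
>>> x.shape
(7, 7)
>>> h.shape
(7, 2)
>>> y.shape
(7, 7)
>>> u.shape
(2, 7)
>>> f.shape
(7, 7)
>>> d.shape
(13, 2)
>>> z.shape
(7, 2, 13)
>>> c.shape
(13, 3)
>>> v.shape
(7, 2)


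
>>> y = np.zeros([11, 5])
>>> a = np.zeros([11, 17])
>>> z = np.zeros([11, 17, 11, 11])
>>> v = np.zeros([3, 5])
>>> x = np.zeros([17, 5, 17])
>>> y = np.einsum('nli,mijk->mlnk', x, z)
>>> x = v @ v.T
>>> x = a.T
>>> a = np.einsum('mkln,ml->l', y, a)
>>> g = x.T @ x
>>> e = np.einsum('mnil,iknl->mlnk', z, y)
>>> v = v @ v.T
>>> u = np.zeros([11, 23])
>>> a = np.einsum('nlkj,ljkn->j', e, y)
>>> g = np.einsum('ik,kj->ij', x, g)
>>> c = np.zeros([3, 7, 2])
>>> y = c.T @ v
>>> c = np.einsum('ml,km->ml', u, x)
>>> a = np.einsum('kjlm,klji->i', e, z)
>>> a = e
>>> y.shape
(2, 7, 3)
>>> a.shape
(11, 11, 17, 5)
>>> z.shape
(11, 17, 11, 11)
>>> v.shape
(3, 3)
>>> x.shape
(17, 11)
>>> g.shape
(17, 11)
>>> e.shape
(11, 11, 17, 5)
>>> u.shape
(11, 23)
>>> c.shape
(11, 23)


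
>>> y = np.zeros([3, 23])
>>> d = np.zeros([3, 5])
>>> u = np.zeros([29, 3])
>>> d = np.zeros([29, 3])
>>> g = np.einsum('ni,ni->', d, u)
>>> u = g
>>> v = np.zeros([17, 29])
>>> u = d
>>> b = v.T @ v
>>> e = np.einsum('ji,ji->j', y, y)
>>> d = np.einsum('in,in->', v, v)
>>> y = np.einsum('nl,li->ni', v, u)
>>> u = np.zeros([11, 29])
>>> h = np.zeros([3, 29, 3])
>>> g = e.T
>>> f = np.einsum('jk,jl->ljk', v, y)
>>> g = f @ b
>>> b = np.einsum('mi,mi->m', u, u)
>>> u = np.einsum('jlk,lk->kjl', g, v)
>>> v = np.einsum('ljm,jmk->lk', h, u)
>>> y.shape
(17, 3)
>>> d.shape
()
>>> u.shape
(29, 3, 17)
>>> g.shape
(3, 17, 29)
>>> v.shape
(3, 17)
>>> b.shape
(11,)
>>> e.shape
(3,)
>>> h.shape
(3, 29, 3)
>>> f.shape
(3, 17, 29)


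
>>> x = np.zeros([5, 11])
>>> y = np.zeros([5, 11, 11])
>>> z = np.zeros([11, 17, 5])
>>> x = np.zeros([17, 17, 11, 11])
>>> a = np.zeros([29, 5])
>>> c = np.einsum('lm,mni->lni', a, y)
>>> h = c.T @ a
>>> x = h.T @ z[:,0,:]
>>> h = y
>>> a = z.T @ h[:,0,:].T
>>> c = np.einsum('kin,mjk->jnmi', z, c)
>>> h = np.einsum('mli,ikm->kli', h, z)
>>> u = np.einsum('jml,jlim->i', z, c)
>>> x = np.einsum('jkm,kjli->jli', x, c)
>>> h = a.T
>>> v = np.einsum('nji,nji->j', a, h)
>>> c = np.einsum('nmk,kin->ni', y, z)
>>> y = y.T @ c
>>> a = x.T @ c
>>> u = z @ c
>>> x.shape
(5, 29, 17)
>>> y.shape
(11, 11, 17)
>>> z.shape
(11, 17, 5)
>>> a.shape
(17, 29, 17)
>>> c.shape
(5, 17)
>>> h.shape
(5, 17, 5)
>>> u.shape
(11, 17, 17)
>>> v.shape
(17,)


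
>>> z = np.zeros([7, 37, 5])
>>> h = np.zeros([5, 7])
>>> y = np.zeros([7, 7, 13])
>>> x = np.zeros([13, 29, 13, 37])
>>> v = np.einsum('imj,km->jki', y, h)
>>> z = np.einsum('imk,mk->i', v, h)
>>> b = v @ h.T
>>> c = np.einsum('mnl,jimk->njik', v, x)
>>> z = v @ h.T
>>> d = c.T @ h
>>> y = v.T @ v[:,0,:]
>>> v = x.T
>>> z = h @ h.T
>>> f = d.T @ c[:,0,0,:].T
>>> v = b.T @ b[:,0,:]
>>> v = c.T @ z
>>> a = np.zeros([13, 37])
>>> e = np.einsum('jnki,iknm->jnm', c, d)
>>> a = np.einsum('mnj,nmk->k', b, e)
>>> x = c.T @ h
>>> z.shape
(5, 5)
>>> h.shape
(5, 7)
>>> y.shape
(7, 5, 7)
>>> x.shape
(37, 29, 13, 7)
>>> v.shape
(37, 29, 13, 5)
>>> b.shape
(13, 5, 5)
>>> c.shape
(5, 13, 29, 37)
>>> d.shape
(37, 29, 13, 7)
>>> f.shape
(7, 13, 29, 5)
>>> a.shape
(7,)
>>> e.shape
(5, 13, 7)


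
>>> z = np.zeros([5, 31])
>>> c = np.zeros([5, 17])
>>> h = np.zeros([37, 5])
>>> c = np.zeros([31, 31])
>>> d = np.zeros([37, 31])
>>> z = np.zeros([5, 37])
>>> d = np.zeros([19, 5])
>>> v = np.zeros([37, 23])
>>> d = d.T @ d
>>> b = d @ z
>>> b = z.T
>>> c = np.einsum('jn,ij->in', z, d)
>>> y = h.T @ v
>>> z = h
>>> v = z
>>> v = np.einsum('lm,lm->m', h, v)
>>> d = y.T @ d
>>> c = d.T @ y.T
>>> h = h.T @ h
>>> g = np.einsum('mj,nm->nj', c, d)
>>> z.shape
(37, 5)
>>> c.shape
(5, 5)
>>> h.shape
(5, 5)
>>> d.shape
(23, 5)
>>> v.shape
(5,)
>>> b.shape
(37, 5)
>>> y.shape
(5, 23)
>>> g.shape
(23, 5)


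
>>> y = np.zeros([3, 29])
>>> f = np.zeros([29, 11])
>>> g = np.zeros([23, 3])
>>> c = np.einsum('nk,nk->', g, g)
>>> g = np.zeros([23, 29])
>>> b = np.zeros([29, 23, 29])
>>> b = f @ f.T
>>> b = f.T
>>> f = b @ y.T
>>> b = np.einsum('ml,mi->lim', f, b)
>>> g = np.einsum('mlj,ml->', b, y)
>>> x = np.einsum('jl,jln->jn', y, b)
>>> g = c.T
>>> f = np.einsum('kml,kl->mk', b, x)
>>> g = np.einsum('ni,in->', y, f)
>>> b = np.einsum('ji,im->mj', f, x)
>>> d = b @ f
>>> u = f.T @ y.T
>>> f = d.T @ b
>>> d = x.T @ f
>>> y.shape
(3, 29)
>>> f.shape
(3, 29)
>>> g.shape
()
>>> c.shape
()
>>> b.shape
(11, 29)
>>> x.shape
(3, 11)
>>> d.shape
(11, 29)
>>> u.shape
(3, 3)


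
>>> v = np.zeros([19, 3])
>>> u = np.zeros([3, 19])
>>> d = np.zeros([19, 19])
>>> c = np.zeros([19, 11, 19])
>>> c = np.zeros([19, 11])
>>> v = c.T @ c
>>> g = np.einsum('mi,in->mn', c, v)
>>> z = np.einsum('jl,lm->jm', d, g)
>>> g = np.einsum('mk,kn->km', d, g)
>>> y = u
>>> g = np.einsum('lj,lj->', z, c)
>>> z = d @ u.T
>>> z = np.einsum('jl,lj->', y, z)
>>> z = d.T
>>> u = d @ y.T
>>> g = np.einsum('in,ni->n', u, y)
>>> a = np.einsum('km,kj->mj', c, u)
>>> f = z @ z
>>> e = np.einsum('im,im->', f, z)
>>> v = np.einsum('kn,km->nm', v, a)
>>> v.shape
(11, 3)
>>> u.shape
(19, 3)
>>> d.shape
(19, 19)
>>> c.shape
(19, 11)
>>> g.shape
(3,)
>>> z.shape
(19, 19)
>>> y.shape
(3, 19)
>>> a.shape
(11, 3)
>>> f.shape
(19, 19)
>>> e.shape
()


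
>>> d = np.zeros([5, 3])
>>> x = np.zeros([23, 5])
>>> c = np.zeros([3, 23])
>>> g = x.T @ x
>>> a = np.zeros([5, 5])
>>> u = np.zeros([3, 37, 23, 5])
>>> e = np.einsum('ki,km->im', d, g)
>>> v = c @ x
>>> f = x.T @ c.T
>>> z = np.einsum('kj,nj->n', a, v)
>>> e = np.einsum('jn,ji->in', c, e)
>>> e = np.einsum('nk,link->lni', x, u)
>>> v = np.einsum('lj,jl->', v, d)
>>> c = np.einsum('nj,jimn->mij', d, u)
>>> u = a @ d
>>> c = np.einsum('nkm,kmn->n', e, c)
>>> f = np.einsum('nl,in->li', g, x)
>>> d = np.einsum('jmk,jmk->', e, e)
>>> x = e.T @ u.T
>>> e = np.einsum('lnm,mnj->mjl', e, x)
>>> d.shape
()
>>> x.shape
(37, 23, 5)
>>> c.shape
(3,)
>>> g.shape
(5, 5)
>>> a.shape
(5, 5)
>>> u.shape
(5, 3)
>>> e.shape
(37, 5, 3)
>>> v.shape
()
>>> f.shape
(5, 23)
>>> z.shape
(3,)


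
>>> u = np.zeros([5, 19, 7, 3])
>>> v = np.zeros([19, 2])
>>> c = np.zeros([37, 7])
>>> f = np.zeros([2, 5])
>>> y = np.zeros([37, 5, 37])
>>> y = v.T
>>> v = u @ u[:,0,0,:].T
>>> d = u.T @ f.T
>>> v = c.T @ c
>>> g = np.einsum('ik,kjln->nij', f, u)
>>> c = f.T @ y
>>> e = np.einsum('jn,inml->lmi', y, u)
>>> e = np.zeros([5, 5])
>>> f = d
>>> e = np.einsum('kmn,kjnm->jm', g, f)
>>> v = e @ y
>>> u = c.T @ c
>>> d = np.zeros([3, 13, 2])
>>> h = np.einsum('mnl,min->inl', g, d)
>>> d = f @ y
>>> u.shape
(19, 19)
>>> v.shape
(7, 19)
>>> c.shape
(5, 19)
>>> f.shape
(3, 7, 19, 2)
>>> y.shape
(2, 19)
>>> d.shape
(3, 7, 19, 19)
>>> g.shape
(3, 2, 19)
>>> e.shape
(7, 2)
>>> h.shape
(13, 2, 19)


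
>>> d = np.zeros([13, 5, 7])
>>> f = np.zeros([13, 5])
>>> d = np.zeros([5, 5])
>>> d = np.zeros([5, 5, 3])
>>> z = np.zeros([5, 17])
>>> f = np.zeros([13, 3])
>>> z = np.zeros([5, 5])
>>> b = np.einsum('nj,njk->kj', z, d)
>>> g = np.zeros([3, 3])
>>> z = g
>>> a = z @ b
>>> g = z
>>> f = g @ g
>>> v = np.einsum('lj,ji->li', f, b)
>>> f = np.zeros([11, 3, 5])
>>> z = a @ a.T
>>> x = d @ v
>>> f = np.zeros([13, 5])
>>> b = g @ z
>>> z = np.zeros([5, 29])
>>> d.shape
(5, 5, 3)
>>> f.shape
(13, 5)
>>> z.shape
(5, 29)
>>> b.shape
(3, 3)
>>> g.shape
(3, 3)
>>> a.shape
(3, 5)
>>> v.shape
(3, 5)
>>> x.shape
(5, 5, 5)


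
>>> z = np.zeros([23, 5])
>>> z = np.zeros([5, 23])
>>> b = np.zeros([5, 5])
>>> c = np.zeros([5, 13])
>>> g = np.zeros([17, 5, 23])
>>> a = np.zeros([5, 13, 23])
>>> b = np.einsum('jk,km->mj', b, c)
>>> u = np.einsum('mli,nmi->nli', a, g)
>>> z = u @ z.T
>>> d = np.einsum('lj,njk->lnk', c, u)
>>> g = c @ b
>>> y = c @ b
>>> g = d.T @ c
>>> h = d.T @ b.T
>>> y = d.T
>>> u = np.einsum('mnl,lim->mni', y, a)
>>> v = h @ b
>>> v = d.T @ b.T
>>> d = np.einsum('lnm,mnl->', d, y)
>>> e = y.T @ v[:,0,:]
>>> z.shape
(17, 13, 5)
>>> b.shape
(13, 5)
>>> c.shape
(5, 13)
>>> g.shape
(23, 17, 13)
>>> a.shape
(5, 13, 23)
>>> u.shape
(23, 17, 13)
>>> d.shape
()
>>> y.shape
(23, 17, 5)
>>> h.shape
(23, 17, 13)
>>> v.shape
(23, 17, 13)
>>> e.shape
(5, 17, 13)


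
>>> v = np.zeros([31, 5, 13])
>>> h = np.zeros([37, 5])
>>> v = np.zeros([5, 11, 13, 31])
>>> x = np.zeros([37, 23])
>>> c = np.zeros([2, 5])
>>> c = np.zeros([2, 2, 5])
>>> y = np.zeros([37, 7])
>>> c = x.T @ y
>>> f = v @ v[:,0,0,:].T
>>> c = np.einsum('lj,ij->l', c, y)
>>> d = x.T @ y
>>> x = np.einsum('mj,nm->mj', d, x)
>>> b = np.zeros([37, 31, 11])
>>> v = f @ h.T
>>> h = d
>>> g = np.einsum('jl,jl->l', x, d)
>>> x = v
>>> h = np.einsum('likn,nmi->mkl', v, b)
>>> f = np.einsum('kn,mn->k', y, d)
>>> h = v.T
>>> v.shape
(5, 11, 13, 37)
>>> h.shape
(37, 13, 11, 5)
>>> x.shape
(5, 11, 13, 37)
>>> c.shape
(23,)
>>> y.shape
(37, 7)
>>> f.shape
(37,)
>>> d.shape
(23, 7)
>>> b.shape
(37, 31, 11)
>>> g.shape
(7,)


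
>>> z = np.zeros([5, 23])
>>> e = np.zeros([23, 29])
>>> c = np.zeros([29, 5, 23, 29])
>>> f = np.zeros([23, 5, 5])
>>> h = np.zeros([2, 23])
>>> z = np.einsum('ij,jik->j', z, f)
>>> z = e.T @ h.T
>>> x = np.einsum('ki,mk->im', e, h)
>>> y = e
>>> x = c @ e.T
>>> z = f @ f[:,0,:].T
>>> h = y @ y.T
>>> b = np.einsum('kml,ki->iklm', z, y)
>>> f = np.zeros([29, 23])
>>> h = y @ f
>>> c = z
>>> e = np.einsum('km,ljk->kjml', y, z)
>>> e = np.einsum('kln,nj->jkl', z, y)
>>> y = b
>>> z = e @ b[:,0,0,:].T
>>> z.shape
(29, 23, 29)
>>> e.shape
(29, 23, 5)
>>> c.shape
(23, 5, 23)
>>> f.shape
(29, 23)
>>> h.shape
(23, 23)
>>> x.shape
(29, 5, 23, 23)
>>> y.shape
(29, 23, 23, 5)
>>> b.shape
(29, 23, 23, 5)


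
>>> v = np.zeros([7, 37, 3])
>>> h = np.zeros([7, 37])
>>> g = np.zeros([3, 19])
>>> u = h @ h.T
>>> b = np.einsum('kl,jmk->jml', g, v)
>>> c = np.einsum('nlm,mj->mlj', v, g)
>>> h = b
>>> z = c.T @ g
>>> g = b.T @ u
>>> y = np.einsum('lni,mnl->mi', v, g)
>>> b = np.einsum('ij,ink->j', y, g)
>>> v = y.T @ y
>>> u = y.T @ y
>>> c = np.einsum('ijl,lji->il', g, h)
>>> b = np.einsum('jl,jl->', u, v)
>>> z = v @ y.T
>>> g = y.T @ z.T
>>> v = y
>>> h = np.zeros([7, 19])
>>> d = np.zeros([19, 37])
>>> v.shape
(19, 3)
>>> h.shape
(7, 19)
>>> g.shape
(3, 3)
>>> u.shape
(3, 3)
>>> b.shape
()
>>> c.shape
(19, 7)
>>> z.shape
(3, 19)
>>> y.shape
(19, 3)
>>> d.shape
(19, 37)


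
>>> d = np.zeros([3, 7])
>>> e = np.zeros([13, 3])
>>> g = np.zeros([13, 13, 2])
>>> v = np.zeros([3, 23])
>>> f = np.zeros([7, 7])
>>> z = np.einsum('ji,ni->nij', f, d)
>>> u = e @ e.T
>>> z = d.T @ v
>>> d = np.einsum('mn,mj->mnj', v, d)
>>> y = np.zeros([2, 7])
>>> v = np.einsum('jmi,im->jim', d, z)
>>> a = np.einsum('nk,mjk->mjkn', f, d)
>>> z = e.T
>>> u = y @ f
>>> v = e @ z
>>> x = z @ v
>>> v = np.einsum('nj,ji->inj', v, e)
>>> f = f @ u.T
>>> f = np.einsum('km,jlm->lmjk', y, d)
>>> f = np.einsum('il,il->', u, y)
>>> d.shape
(3, 23, 7)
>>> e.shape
(13, 3)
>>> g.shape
(13, 13, 2)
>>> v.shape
(3, 13, 13)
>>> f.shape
()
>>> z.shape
(3, 13)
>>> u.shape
(2, 7)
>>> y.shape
(2, 7)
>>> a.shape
(3, 23, 7, 7)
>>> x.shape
(3, 13)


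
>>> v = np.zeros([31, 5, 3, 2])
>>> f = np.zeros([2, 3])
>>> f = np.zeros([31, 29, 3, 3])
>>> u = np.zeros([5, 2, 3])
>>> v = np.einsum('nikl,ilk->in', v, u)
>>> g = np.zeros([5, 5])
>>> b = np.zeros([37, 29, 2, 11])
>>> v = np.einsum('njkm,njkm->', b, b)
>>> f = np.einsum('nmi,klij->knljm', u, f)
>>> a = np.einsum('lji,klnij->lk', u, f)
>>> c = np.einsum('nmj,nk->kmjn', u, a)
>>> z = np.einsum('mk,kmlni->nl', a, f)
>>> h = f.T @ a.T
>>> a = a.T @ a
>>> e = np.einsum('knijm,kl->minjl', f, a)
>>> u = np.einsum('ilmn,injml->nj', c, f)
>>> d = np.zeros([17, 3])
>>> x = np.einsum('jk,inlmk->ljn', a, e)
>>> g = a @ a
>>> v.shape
()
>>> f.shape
(31, 5, 29, 3, 2)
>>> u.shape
(5, 29)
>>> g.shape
(31, 31)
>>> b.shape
(37, 29, 2, 11)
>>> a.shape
(31, 31)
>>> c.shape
(31, 2, 3, 5)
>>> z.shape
(3, 29)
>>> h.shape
(2, 3, 29, 5, 5)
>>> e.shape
(2, 29, 5, 3, 31)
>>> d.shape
(17, 3)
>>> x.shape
(5, 31, 29)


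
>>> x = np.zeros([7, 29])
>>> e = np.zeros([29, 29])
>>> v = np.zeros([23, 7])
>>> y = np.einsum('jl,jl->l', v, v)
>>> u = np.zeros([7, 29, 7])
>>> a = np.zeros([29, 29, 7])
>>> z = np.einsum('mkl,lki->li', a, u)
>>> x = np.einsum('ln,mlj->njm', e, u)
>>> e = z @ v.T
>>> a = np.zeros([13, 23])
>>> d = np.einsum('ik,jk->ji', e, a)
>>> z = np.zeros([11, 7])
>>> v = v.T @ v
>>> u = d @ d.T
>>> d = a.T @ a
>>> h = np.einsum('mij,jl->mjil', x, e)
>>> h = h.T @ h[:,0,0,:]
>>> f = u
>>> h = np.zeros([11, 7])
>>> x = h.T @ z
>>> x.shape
(7, 7)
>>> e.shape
(7, 23)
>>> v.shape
(7, 7)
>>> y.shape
(7,)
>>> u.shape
(13, 13)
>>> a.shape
(13, 23)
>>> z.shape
(11, 7)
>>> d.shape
(23, 23)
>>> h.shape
(11, 7)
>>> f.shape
(13, 13)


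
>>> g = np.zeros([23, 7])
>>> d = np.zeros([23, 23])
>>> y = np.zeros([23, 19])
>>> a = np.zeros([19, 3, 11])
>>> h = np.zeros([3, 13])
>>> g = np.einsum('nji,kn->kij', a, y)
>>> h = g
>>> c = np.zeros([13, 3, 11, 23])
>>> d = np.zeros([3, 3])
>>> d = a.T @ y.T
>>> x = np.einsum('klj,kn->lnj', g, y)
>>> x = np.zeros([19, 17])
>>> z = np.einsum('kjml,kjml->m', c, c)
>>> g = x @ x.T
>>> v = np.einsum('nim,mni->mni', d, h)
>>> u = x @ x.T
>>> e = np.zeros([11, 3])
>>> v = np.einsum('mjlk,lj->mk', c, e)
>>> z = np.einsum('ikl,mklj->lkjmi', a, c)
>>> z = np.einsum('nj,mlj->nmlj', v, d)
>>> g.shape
(19, 19)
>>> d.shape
(11, 3, 23)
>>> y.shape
(23, 19)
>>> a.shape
(19, 3, 11)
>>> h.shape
(23, 11, 3)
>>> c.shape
(13, 3, 11, 23)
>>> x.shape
(19, 17)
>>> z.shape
(13, 11, 3, 23)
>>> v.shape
(13, 23)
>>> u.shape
(19, 19)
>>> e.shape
(11, 3)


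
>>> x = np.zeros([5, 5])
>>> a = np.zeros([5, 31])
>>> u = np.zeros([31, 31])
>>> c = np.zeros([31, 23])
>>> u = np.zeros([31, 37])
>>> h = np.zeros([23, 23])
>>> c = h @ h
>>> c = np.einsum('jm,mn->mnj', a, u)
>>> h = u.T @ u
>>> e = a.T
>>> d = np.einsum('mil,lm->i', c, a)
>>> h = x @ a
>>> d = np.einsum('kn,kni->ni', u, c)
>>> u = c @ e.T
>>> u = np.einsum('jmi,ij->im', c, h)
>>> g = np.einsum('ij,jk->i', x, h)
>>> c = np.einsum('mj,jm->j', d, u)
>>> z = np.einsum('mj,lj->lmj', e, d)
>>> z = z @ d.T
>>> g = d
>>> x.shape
(5, 5)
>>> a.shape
(5, 31)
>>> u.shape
(5, 37)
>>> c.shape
(5,)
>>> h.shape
(5, 31)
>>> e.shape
(31, 5)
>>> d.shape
(37, 5)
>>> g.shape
(37, 5)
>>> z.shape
(37, 31, 37)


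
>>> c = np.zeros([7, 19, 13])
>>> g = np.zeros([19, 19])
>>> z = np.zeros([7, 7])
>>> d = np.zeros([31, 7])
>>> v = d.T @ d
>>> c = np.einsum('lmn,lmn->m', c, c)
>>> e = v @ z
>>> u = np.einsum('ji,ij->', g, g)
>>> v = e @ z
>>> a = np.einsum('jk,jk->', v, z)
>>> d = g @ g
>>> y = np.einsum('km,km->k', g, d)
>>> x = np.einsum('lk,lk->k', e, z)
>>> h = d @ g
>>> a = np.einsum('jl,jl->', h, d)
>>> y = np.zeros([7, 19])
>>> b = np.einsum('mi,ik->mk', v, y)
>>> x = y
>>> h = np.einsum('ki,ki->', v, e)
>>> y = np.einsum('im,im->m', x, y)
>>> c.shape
(19,)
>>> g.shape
(19, 19)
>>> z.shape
(7, 7)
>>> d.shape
(19, 19)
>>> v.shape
(7, 7)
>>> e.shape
(7, 7)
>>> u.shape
()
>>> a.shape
()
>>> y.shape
(19,)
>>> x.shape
(7, 19)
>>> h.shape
()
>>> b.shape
(7, 19)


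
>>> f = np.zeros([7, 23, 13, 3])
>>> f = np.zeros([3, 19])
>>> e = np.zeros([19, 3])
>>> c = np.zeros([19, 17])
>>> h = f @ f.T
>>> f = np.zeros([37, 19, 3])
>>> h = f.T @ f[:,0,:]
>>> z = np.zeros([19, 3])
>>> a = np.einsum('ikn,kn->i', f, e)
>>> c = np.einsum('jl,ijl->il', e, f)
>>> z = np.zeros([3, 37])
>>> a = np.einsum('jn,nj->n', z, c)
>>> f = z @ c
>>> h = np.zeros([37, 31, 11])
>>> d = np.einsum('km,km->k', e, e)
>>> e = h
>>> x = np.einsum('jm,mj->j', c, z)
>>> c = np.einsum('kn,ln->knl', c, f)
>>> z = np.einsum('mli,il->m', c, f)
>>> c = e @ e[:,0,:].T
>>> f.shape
(3, 3)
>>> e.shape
(37, 31, 11)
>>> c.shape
(37, 31, 37)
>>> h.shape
(37, 31, 11)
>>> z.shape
(37,)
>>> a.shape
(37,)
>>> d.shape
(19,)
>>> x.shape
(37,)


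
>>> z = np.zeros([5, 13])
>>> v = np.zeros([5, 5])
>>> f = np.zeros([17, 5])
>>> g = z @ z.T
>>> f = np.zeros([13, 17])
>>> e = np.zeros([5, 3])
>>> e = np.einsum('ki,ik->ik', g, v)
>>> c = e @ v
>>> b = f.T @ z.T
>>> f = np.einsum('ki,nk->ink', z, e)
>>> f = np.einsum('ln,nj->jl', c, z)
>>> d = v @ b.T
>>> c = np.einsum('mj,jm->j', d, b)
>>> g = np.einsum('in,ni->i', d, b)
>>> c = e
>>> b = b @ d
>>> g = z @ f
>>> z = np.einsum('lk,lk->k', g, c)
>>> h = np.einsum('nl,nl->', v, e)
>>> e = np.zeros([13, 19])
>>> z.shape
(5,)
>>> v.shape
(5, 5)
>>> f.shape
(13, 5)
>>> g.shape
(5, 5)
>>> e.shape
(13, 19)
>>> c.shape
(5, 5)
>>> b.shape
(17, 17)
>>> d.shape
(5, 17)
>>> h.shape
()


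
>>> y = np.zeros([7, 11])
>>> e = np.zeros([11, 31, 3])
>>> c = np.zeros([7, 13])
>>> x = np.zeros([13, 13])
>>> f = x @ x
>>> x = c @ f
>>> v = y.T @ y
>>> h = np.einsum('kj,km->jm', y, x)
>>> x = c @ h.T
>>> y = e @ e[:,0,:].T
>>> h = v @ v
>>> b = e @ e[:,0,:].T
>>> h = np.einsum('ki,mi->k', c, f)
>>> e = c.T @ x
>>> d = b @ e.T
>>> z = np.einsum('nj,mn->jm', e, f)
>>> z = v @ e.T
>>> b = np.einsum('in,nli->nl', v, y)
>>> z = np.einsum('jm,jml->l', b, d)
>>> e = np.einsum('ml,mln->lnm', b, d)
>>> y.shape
(11, 31, 11)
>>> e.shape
(31, 13, 11)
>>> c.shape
(7, 13)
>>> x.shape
(7, 11)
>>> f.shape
(13, 13)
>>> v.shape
(11, 11)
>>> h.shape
(7,)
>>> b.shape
(11, 31)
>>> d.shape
(11, 31, 13)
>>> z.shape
(13,)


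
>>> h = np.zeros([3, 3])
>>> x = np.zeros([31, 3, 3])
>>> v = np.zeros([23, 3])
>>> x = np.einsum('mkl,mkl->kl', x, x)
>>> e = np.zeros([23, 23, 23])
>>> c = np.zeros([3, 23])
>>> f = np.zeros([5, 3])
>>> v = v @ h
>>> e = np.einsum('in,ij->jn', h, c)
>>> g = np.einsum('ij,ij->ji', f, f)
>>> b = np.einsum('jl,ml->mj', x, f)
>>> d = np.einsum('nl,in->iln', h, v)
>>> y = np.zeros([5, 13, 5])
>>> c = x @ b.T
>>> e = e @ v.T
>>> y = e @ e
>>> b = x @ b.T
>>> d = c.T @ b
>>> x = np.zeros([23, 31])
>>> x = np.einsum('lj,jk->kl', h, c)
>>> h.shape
(3, 3)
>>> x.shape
(5, 3)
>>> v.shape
(23, 3)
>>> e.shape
(23, 23)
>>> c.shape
(3, 5)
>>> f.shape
(5, 3)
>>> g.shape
(3, 5)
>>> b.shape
(3, 5)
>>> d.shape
(5, 5)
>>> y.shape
(23, 23)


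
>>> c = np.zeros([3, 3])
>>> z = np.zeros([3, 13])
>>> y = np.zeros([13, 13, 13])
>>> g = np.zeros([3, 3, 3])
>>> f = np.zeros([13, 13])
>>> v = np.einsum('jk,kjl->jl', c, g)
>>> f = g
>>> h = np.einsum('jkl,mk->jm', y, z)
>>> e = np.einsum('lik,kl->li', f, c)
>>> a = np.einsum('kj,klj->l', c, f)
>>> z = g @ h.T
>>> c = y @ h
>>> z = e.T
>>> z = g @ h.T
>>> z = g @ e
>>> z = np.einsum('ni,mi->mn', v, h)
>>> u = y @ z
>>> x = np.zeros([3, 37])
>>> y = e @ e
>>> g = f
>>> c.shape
(13, 13, 3)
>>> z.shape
(13, 3)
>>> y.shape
(3, 3)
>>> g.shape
(3, 3, 3)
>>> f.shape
(3, 3, 3)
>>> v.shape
(3, 3)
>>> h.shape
(13, 3)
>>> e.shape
(3, 3)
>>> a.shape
(3,)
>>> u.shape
(13, 13, 3)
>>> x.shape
(3, 37)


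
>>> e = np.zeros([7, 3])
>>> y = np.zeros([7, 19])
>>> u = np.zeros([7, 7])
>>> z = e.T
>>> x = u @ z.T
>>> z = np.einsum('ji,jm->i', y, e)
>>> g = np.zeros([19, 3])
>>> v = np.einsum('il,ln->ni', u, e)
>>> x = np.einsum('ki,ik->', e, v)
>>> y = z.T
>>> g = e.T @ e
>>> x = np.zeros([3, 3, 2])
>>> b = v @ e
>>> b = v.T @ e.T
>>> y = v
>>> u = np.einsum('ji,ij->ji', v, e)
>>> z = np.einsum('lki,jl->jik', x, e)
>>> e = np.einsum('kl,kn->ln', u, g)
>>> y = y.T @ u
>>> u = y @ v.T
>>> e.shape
(7, 3)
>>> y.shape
(7, 7)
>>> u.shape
(7, 3)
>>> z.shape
(7, 2, 3)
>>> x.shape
(3, 3, 2)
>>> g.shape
(3, 3)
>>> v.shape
(3, 7)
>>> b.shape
(7, 7)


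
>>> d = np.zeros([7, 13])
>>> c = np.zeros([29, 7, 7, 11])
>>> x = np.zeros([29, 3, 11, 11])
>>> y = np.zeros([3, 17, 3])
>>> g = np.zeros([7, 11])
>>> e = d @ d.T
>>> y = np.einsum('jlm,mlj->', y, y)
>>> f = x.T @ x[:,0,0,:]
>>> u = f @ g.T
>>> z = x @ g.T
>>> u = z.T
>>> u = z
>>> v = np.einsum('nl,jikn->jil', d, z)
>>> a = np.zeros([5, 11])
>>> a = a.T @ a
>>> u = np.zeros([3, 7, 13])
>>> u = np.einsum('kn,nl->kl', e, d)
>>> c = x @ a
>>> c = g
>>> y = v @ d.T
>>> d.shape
(7, 13)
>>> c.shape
(7, 11)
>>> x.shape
(29, 3, 11, 11)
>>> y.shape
(29, 3, 7)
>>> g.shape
(7, 11)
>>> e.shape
(7, 7)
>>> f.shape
(11, 11, 3, 11)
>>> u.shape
(7, 13)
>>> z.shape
(29, 3, 11, 7)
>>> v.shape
(29, 3, 13)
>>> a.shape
(11, 11)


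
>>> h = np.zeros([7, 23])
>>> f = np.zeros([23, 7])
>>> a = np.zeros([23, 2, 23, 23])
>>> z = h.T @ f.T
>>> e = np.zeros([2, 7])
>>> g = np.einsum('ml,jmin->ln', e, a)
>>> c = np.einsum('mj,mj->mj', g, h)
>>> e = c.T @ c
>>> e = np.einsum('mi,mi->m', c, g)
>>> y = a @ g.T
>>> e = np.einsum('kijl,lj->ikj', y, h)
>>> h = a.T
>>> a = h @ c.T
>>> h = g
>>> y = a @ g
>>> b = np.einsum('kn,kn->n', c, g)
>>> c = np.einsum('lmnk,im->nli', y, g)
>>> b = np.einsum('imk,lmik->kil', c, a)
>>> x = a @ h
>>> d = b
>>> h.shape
(7, 23)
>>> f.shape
(23, 7)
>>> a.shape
(23, 23, 2, 7)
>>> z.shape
(23, 23)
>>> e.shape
(2, 23, 23)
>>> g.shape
(7, 23)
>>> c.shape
(2, 23, 7)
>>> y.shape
(23, 23, 2, 23)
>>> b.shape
(7, 2, 23)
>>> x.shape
(23, 23, 2, 23)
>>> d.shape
(7, 2, 23)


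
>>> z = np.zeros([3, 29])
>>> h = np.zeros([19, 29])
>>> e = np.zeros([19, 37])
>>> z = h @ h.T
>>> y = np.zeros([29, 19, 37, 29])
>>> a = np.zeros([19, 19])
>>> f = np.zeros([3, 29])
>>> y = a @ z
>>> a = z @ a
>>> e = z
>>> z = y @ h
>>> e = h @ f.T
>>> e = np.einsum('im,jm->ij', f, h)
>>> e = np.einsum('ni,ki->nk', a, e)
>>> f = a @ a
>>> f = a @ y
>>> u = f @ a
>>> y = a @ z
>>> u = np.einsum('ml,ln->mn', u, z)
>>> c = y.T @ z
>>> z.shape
(19, 29)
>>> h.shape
(19, 29)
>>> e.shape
(19, 3)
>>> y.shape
(19, 29)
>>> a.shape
(19, 19)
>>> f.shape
(19, 19)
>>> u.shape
(19, 29)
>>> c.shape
(29, 29)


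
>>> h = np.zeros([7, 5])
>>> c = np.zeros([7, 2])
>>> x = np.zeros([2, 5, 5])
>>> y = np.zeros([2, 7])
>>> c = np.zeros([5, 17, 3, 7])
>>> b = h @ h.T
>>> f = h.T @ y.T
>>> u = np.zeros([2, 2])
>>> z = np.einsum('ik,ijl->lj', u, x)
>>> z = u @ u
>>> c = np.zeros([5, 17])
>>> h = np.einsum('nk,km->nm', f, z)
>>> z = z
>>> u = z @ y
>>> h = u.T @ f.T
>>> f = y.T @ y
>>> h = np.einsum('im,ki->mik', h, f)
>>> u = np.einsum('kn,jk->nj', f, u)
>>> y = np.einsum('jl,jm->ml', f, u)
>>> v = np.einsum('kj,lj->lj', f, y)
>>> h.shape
(5, 7, 7)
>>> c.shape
(5, 17)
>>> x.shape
(2, 5, 5)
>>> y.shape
(2, 7)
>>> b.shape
(7, 7)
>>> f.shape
(7, 7)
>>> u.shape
(7, 2)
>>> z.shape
(2, 2)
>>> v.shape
(2, 7)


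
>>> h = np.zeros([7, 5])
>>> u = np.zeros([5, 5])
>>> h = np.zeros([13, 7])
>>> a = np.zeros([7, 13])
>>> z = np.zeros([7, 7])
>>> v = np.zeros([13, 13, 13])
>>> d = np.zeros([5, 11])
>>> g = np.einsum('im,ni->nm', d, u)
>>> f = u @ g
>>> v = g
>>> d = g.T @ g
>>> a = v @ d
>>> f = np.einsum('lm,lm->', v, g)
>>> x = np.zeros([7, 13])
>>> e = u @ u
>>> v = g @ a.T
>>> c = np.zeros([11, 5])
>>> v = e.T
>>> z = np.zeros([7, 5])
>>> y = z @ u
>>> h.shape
(13, 7)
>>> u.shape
(5, 5)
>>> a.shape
(5, 11)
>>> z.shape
(7, 5)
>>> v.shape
(5, 5)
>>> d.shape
(11, 11)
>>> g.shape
(5, 11)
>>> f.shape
()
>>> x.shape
(7, 13)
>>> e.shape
(5, 5)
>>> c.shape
(11, 5)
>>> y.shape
(7, 5)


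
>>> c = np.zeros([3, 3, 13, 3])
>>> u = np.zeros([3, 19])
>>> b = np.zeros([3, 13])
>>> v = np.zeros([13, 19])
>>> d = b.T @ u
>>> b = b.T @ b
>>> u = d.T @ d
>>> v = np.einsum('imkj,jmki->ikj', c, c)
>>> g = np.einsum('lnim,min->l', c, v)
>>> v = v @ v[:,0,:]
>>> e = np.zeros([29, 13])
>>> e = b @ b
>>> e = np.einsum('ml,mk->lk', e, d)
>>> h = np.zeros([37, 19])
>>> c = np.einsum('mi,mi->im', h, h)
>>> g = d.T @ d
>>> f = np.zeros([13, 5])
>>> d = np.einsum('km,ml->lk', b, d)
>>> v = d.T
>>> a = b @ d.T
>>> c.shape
(19, 37)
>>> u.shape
(19, 19)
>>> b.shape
(13, 13)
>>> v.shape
(13, 19)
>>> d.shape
(19, 13)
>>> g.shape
(19, 19)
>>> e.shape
(13, 19)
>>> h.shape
(37, 19)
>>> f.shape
(13, 5)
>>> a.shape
(13, 19)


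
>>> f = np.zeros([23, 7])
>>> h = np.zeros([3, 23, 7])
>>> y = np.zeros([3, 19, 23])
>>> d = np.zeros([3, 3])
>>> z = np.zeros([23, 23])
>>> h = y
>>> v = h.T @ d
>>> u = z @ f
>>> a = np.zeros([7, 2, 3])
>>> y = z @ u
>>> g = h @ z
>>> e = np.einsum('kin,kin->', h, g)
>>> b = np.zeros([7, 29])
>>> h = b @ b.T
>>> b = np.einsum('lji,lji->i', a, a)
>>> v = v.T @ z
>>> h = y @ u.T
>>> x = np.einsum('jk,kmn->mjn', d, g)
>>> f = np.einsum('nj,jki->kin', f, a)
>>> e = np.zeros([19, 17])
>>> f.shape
(2, 3, 23)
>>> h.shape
(23, 23)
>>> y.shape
(23, 7)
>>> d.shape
(3, 3)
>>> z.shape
(23, 23)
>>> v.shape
(3, 19, 23)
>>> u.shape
(23, 7)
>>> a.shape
(7, 2, 3)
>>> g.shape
(3, 19, 23)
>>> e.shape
(19, 17)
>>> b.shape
(3,)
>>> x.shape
(19, 3, 23)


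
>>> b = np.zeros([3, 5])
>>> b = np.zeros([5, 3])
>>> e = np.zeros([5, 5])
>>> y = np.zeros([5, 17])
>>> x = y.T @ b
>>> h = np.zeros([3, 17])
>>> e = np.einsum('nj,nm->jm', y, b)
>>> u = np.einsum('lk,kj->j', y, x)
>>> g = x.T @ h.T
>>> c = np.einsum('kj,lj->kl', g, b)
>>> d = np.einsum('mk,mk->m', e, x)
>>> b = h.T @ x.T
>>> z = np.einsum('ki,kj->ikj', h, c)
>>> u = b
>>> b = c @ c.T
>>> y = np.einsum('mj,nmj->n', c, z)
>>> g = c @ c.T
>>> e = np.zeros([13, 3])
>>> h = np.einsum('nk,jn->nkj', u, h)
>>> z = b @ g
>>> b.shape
(3, 3)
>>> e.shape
(13, 3)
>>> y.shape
(17,)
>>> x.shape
(17, 3)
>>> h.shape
(17, 17, 3)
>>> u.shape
(17, 17)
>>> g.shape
(3, 3)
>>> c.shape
(3, 5)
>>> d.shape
(17,)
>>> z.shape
(3, 3)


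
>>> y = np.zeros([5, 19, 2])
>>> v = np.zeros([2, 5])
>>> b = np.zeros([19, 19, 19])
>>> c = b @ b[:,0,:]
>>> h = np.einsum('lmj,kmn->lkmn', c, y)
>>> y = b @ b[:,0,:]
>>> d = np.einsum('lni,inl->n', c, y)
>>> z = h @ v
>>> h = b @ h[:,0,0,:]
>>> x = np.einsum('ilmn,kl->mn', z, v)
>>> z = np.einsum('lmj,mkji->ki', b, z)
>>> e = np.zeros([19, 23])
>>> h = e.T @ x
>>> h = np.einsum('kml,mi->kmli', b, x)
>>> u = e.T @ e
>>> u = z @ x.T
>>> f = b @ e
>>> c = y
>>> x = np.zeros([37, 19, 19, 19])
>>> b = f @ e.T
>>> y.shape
(19, 19, 19)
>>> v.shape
(2, 5)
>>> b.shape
(19, 19, 19)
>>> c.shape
(19, 19, 19)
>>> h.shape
(19, 19, 19, 5)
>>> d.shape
(19,)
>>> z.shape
(5, 5)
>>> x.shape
(37, 19, 19, 19)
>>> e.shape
(19, 23)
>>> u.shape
(5, 19)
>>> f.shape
(19, 19, 23)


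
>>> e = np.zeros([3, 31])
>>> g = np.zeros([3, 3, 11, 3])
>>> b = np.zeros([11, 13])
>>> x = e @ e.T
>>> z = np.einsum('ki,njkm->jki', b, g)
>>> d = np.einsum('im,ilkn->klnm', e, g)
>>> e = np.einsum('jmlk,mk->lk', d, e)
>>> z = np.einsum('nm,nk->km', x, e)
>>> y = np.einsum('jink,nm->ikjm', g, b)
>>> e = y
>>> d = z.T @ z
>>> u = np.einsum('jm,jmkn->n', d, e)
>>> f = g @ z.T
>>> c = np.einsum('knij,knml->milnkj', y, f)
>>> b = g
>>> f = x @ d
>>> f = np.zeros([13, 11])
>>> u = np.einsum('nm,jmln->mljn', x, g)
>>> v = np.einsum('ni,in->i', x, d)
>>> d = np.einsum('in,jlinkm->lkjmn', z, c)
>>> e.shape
(3, 3, 3, 13)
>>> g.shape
(3, 3, 11, 3)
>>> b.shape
(3, 3, 11, 3)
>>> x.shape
(3, 3)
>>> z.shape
(31, 3)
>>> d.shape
(3, 3, 11, 13, 3)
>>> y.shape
(3, 3, 3, 13)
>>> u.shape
(3, 11, 3, 3)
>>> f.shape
(13, 11)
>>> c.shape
(11, 3, 31, 3, 3, 13)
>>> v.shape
(3,)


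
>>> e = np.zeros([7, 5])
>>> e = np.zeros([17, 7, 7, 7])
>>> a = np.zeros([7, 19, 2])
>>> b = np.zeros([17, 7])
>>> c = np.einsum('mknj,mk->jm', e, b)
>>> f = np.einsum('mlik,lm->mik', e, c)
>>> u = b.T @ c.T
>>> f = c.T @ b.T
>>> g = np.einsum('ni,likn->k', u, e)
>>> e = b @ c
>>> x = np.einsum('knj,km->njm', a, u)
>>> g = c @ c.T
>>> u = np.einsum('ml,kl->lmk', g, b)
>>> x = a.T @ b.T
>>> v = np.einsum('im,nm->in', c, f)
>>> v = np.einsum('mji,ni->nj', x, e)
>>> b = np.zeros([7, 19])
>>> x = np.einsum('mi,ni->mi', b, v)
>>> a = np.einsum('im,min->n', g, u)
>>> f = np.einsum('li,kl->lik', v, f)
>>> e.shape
(17, 17)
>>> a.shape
(17,)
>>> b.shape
(7, 19)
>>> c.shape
(7, 17)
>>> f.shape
(17, 19, 17)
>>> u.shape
(7, 7, 17)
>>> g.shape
(7, 7)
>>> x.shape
(7, 19)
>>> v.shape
(17, 19)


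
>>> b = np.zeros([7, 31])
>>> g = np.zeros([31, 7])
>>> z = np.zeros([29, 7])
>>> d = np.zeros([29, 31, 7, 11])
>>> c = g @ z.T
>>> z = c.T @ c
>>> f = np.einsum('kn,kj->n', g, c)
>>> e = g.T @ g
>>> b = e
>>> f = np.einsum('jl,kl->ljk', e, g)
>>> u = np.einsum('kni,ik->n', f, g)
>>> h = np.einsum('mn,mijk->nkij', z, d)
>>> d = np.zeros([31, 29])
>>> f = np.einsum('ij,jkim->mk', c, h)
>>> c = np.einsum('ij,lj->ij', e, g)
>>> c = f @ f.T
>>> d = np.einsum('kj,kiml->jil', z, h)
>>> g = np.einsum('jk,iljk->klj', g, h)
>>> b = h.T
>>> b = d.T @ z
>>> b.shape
(7, 11, 29)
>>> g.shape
(7, 11, 31)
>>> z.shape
(29, 29)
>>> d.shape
(29, 11, 7)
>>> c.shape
(7, 7)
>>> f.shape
(7, 11)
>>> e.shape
(7, 7)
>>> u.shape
(7,)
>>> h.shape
(29, 11, 31, 7)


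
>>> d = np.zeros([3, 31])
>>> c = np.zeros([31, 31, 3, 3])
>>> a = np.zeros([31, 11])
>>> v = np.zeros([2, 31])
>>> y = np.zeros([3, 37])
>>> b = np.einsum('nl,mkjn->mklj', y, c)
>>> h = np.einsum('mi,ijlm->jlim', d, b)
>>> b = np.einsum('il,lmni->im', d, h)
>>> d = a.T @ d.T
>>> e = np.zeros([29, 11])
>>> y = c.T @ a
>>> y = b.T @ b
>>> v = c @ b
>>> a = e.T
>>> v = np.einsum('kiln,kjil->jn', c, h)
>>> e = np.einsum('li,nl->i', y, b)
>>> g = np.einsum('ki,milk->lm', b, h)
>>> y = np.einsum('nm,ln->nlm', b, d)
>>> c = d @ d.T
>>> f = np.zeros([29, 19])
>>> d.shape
(11, 3)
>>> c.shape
(11, 11)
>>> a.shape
(11, 29)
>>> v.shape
(37, 3)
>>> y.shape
(3, 11, 37)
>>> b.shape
(3, 37)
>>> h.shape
(31, 37, 31, 3)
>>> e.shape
(37,)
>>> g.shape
(31, 31)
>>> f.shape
(29, 19)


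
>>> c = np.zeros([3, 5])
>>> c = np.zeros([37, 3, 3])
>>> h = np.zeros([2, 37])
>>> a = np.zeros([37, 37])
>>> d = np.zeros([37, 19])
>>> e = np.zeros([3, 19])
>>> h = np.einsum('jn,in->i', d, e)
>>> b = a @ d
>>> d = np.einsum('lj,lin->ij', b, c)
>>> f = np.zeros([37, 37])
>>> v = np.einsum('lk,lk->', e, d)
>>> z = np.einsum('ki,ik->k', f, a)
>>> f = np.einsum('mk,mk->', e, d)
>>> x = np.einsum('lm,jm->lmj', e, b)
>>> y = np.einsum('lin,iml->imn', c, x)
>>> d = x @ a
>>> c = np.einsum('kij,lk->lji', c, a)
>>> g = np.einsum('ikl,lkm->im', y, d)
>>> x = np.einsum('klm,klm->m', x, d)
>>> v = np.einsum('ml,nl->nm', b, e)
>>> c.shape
(37, 3, 3)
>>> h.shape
(3,)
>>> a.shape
(37, 37)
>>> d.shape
(3, 19, 37)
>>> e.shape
(3, 19)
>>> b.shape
(37, 19)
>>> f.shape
()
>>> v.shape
(3, 37)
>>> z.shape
(37,)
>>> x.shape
(37,)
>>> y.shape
(3, 19, 3)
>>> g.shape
(3, 37)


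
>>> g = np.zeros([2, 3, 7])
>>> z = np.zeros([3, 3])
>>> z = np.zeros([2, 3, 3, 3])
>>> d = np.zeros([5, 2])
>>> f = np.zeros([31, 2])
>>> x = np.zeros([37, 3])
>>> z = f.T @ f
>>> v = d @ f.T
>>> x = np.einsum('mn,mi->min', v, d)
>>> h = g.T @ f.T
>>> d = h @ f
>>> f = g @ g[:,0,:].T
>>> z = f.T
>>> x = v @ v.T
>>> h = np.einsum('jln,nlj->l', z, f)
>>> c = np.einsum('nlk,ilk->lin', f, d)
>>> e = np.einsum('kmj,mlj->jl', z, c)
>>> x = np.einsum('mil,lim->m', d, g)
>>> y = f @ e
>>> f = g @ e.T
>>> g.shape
(2, 3, 7)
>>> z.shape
(2, 3, 2)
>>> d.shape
(7, 3, 2)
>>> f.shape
(2, 3, 2)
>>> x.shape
(7,)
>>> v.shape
(5, 31)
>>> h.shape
(3,)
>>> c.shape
(3, 7, 2)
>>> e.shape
(2, 7)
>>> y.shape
(2, 3, 7)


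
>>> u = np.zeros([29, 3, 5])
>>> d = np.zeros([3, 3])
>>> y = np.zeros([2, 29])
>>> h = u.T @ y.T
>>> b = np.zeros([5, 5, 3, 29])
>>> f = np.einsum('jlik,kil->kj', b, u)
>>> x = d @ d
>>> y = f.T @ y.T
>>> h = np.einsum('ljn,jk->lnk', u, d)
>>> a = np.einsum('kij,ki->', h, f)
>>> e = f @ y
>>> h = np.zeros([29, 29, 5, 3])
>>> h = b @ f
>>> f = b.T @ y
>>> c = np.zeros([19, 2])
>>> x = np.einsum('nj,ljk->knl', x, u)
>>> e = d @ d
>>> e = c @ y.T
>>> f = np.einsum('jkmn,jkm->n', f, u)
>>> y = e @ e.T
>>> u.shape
(29, 3, 5)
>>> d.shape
(3, 3)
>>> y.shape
(19, 19)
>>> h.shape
(5, 5, 3, 5)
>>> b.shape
(5, 5, 3, 29)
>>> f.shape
(2,)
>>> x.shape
(5, 3, 29)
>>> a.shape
()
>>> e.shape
(19, 5)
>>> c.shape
(19, 2)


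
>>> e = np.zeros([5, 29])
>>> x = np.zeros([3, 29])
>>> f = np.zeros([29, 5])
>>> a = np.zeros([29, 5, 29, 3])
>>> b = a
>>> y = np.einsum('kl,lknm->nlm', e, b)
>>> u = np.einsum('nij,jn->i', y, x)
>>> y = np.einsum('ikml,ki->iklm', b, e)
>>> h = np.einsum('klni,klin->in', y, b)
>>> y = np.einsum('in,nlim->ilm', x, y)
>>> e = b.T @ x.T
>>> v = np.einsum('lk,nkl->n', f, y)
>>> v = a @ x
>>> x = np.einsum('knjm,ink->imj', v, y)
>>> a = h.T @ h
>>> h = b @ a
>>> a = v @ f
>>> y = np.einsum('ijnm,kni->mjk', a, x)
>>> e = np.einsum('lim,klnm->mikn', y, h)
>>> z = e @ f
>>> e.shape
(3, 5, 29, 29)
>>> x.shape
(3, 29, 29)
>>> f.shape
(29, 5)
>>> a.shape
(29, 5, 29, 5)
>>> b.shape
(29, 5, 29, 3)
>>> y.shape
(5, 5, 3)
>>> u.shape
(29,)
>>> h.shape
(29, 5, 29, 3)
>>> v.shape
(29, 5, 29, 29)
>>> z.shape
(3, 5, 29, 5)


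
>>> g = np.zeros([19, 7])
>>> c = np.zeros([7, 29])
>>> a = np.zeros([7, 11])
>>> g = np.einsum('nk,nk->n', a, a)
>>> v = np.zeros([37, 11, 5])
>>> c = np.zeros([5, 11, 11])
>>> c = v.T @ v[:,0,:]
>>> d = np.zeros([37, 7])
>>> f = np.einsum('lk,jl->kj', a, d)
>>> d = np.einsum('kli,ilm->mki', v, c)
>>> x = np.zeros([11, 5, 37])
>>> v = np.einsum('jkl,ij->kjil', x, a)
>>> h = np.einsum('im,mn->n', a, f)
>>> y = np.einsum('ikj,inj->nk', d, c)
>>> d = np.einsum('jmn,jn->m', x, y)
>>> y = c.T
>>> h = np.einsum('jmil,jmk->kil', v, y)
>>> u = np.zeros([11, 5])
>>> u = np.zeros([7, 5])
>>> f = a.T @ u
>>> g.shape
(7,)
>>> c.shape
(5, 11, 5)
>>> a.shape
(7, 11)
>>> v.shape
(5, 11, 7, 37)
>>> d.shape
(5,)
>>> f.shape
(11, 5)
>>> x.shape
(11, 5, 37)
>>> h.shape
(5, 7, 37)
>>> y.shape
(5, 11, 5)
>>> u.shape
(7, 5)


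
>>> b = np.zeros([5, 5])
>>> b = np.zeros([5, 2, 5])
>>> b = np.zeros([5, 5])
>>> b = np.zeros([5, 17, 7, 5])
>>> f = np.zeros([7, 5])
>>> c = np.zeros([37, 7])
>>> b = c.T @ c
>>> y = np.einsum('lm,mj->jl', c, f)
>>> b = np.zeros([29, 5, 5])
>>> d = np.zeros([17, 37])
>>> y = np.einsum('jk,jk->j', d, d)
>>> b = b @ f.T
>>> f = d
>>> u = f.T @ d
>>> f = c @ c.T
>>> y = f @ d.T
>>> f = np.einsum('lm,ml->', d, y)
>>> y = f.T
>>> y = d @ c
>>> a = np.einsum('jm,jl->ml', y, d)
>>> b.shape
(29, 5, 7)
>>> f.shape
()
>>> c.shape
(37, 7)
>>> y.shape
(17, 7)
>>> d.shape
(17, 37)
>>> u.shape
(37, 37)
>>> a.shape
(7, 37)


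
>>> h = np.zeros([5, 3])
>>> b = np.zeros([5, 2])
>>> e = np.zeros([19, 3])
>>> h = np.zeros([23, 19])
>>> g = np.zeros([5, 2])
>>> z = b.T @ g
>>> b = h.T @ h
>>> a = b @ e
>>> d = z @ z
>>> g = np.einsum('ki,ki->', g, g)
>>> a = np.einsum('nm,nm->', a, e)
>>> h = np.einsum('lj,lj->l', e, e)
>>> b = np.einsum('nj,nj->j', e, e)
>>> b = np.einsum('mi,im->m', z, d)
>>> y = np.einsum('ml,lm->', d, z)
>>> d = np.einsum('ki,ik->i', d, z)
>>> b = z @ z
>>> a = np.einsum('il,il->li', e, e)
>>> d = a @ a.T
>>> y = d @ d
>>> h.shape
(19,)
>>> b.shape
(2, 2)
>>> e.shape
(19, 3)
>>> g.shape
()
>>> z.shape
(2, 2)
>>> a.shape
(3, 19)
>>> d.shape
(3, 3)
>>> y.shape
(3, 3)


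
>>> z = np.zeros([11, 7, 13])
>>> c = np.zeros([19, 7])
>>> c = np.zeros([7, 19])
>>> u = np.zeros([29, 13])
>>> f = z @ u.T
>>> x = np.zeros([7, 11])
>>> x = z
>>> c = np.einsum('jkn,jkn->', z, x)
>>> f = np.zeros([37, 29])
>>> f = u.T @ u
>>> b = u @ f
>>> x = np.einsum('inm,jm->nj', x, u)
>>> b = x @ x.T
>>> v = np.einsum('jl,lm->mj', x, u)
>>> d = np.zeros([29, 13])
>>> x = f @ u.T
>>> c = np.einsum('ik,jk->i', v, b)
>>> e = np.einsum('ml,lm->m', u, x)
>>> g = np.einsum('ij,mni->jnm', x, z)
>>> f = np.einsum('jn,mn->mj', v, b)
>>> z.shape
(11, 7, 13)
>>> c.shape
(13,)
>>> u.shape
(29, 13)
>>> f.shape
(7, 13)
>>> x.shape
(13, 29)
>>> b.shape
(7, 7)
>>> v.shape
(13, 7)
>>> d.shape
(29, 13)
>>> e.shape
(29,)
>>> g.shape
(29, 7, 11)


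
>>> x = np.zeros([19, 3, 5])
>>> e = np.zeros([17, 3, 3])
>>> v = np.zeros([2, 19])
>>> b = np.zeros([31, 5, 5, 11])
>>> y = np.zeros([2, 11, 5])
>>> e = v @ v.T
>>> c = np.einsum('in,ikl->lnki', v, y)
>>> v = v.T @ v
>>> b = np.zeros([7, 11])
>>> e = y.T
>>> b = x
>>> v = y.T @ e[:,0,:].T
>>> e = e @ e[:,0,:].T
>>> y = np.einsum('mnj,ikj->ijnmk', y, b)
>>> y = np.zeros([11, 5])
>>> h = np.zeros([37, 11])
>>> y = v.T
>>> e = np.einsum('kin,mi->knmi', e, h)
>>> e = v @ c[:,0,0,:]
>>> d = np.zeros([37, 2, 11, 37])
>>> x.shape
(19, 3, 5)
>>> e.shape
(5, 11, 2)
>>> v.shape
(5, 11, 5)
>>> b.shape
(19, 3, 5)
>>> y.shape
(5, 11, 5)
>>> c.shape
(5, 19, 11, 2)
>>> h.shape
(37, 11)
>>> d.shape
(37, 2, 11, 37)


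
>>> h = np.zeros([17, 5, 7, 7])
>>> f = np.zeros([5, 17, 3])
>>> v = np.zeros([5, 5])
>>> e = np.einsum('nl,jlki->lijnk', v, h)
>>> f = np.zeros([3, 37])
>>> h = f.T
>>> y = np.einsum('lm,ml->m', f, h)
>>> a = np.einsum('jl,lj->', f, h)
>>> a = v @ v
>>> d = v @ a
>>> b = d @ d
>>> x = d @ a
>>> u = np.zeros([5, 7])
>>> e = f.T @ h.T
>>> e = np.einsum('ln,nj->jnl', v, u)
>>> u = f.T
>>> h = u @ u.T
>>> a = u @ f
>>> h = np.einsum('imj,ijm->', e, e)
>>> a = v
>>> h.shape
()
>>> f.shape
(3, 37)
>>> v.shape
(5, 5)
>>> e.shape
(7, 5, 5)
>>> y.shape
(37,)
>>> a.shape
(5, 5)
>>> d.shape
(5, 5)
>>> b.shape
(5, 5)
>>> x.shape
(5, 5)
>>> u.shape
(37, 3)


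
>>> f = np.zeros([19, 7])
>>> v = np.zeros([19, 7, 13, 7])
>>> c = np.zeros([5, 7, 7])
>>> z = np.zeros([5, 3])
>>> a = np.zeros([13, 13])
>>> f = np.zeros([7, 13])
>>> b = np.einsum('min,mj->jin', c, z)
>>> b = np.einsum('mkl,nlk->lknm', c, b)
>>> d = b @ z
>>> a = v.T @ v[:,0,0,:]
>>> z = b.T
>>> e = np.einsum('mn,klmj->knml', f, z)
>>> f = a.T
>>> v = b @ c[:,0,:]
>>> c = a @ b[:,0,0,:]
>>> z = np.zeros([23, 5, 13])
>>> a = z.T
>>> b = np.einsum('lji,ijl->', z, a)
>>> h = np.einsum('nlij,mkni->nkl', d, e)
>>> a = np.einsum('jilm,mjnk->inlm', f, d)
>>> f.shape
(7, 7, 13, 7)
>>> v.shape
(7, 7, 3, 7)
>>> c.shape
(7, 13, 7, 5)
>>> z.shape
(23, 5, 13)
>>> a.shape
(7, 3, 13, 7)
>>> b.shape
()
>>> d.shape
(7, 7, 3, 3)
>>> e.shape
(5, 13, 7, 3)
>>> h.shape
(7, 13, 7)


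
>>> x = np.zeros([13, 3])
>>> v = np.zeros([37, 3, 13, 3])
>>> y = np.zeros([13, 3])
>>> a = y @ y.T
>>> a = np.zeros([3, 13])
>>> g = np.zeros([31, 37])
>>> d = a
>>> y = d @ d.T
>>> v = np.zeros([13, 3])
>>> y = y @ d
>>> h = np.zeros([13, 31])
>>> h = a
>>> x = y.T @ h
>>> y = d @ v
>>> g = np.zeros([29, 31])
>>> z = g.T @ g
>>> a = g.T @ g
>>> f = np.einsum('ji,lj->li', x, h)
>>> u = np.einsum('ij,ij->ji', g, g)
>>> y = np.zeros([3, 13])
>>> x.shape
(13, 13)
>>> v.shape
(13, 3)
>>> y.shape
(3, 13)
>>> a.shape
(31, 31)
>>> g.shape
(29, 31)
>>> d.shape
(3, 13)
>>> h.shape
(3, 13)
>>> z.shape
(31, 31)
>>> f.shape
(3, 13)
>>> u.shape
(31, 29)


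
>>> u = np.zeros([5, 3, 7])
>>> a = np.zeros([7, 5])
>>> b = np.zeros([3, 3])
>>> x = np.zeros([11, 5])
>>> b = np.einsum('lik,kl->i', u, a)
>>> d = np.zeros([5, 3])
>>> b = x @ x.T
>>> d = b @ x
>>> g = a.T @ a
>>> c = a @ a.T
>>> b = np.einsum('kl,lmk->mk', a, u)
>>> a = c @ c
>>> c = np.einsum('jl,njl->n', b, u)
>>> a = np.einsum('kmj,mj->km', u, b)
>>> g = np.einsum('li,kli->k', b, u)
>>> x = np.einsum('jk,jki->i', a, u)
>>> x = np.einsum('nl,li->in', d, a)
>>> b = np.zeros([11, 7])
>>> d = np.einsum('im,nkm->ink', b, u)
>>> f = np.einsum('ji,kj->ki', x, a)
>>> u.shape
(5, 3, 7)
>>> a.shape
(5, 3)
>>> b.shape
(11, 7)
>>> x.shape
(3, 11)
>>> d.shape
(11, 5, 3)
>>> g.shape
(5,)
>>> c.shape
(5,)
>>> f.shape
(5, 11)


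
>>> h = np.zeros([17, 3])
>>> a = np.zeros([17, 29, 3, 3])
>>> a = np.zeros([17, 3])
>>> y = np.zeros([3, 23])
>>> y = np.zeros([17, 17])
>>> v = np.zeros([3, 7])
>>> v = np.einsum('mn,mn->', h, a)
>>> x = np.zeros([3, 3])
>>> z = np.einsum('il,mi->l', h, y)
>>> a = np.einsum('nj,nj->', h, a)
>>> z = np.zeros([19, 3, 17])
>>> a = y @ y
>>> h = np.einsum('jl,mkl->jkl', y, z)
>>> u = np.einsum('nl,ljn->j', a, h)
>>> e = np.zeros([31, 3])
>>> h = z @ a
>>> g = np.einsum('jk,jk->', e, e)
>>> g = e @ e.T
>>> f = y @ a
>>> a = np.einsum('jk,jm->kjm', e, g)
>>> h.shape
(19, 3, 17)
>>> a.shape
(3, 31, 31)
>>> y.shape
(17, 17)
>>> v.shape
()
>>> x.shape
(3, 3)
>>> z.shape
(19, 3, 17)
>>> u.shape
(3,)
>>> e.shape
(31, 3)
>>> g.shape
(31, 31)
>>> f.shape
(17, 17)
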